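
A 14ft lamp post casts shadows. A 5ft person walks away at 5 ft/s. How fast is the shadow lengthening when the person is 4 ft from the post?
25/9 ft/s

By similar triangles: 14/(x+s) = 5/s
Solving: s = 5x/9
ds/dt = 5/9 · dx/dt = 5/9 · 5 = 25/9 ft/s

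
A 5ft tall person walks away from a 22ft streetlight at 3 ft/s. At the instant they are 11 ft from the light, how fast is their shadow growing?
15/17 ft/s

By similar triangles: 22/(x+s) = 5/s
Solving: s = 5x/17
ds/dt = 5/17 · dx/dt = 5/17 · 3 = 15/17 ft/s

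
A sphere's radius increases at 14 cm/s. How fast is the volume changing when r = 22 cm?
27104π cm³/s

V = (4/3)πr³
dV/dt = dV/dr · dr/dt = 4πr² · 14
At r = 22: dV/dt = 27104π cm³/s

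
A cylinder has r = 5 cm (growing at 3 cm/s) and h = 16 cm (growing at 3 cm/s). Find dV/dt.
555π cm³/s

V = πr²h
dV/dt = 2πrh·dr/dt + πr²·dh/dt
= 2π(5)(16)(3) + π(5)²(3)
= 555π cm³/s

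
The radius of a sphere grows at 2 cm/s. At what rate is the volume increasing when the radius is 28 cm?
6272π cm³/s

V = (4/3)πr³
dV/dt = dV/dr · dr/dt = 4πr² · 2
At r = 28: dV/dt = 6272π cm³/s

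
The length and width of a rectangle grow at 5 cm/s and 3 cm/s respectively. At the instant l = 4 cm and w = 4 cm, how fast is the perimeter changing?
16 cm/s

P = 2(l + w)
dP/dt = 2(dl/dt + dw/dt) = 2(5 + 3) = 16 cm/s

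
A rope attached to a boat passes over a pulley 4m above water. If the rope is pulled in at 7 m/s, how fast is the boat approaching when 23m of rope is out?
161√57/171 ≈ 7.108 m/s

rope² = x² + 4²
x = √(23² - 4²) = 3√57
dx/dt = (rope/x) · d(rope)/dt = (23/(3√57)) · (-7) = -161√57/171 m/s
The boat approaches at 161√57/171 ≈ 7.108 m/s.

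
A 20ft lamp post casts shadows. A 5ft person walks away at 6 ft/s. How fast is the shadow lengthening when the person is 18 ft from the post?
2 ft/s

By similar triangles: 20/(x+s) = 5/s
Solving: s = 5x/15
ds/dt = 5/15 · dx/dt = 1/3 · 6 = 2 ft/s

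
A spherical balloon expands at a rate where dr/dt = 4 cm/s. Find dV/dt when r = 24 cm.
9216π cm³/s

V = (4/3)πr³
dV/dt = dV/dr · dr/dt = 4πr² · 4
At r = 24: dV/dt = 9216π cm³/s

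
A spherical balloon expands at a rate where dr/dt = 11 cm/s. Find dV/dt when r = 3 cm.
396π cm³/s

V = (4/3)πr³
dV/dt = dV/dr · dr/dt = 4πr² · 11
At r = 3: dV/dt = 396π cm³/s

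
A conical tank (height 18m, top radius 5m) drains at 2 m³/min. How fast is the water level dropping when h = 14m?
162/(1225π) ≈ 0.04209 m/min

r/h = 5/18, so r = (5/18)h
V = (1/3)πr²h = (1/3)π((5/18)h)²h = (25/972)πh³
dV/dh = (25/324)πh²
dh/dt = (dV/dt)/(dV/dh) = -2/((25/324)π·14²) = -162/(1225π) m/min
The level is dropping at 162/(1225π) ≈ 0.04209 m/min.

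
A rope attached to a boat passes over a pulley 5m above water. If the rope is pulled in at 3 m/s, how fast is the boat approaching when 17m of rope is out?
17√66/44 ≈ 3.139 m/s

rope² = x² + 5²
x = √(17² - 5²) = 2√66
dx/dt = (rope/x) · d(rope)/dt = (17/(2√66)) · (-3) = -17√66/44 m/s
The boat approaches at 17√66/44 ≈ 3.139 m/s.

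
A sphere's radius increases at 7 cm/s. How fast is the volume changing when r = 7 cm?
1372π cm³/s

V = (4/3)πr³
dV/dt = dV/dr · dr/dt = 4πr² · 7
At r = 7: dV/dt = 1372π cm³/s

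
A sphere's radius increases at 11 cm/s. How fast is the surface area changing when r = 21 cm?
1848π cm²/s

S = 4πr²
dS/dt = dS/dr · dr/dt = 8πr · 11
At r = 21: dS/dt = 1848π cm²/s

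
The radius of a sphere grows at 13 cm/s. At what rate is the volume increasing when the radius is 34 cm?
60112π cm³/s

V = (4/3)πr³
dV/dt = dV/dr · dr/dt = 4πr² · 13
At r = 34: dV/dt = 60112π cm³/s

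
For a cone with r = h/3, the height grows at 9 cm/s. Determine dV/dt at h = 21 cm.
441π cm³/s

V = (1/3)π(h/3)²h = πh³/27
dV/dt = πh²/9 · 9
At h = 21: dV/dt = 441π cm³/s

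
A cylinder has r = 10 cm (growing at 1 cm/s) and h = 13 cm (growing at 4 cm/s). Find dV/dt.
660π cm³/s

V = πr²h
dV/dt = 2πrh·dr/dt + πr²·dh/dt
= 2π(10)(13)(1) + π(10)²(4)
= 660π cm³/s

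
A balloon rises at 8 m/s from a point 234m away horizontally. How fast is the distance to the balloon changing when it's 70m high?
140√14914/7457 ≈ 2.293 m/s

z² = 234² + y²
z = √(234² + 70²) = 2√14914
dz/dt = y/z · dy/dt = 70/(2√14914) · 8 = 140√14914/7457 ≈ 2.293 m/s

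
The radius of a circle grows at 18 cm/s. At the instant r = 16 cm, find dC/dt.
36π cm/s

C = 2πr
dC/dt = 2π · dr/dt = 2π · 18 = 36π cm/s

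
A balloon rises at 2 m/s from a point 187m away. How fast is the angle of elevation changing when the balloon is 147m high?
0.00661 rad/s

tan(θ) = y/187
sec²(θ) · dθ/dt = (1/187) · dy/dt
dθ/dt = cos²(θ)/187 · 2 = 187/(187² + 147²) · 2
dθ/dt = 0.00661 rad/s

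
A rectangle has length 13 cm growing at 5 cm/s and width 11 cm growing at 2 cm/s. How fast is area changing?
81 cm²/s

A = lw
dA/dt = w·dl/dt + l·dw/dt = 11·5 + 13·2 = 81 cm²/s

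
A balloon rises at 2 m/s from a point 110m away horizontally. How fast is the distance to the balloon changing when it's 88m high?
8√41/41 ≈ 1.249 m/s

z² = 110² + y²
z = √(110² + 88²) = 22√41
dz/dt = y/z · dy/dt = 88/(22√41) · 2 = 8√41/41 ≈ 1.249 m/s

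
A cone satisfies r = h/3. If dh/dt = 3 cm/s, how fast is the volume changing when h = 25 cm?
625π/3 cm³/s

V = (1/3)π(h/3)²h = πh³/27
dV/dt = πh²/9 · 3
At h = 25: dV/dt = 625π/3 cm³/s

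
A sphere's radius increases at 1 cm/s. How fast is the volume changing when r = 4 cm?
64π cm³/s

V = (4/3)πr³
dV/dt = dV/dr · dr/dt = 4πr² · 1
At r = 4: dV/dt = 64π cm³/s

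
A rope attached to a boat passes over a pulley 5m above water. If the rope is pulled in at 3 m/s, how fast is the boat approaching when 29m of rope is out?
29√51/68 ≈ 3.046 m/s

rope² = x² + 5²
x = √(29² - 5²) = 4√51
dx/dt = (rope/x) · d(rope)/dt = (29/(4√51)) · (-3) = -29√51/68 m/s
The boat approaches at 29√51/68 ≈ 3.046 m/s.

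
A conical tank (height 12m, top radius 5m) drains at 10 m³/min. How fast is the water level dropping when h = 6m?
8/(5π) ≈ 0.5093 m/min

r/h = 5/12, so r = (5/12)h
V = (1/3)πr²h = (1/3)π((5/12)h)²h = (25/432)πh³
dV/dh = (25/144)πh²
dh/dt = (dV/dt)/(dV/dh) = -10/((25/144)π·6²) = -8/(5π) m/min
The level is dropping at 8/(5π) ≈ 0.5093 m/min.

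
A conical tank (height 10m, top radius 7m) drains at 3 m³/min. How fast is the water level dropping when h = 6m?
25/(147π) ≈ 0.05413 m/min

r/h = 7/10, so r = (7/10)h
V = (1/3)πr²h = (1/3)π((7/10)h)²h = (49/300)πh³
dV/dh = (49/100)πh²
dh/dt = (dV/dt)/(dV/dh) = -3/((49/100)π·6²) = -25/(147π) m/min
The level is dropping at 25/(147π) ≈ 0.05413 m/min.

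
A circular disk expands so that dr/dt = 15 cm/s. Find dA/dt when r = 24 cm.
720π cm²/s

A = πr²
dA/dt = 2πr · dr/dt = 2π(24)(15) = 720π cm²/s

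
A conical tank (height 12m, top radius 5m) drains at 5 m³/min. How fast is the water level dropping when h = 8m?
9/(20π) ≈ 0.1432 m/min

r/h = 5/12, so r = (5/12)h
V = (1/3)πr²h = (1/3)π((5/12)h)²h = (25/432)πh³
dV/dh = (25/144)πh²
dh/dt = (dV/dt)/(dV/dh) = -5/((25/144)π·8²) = -9/(20π) m/min
The level is dropping at 9/(20π) ≈ 0.1432 m/min.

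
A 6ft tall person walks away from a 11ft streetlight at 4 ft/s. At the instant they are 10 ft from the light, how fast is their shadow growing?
24/5 ft/s

By similar triangles: 11/(x+s) = 6/s
Solving: s = 6x/5
ds/dt = 6/5 · dx/dt = 6/5 · 4 = 24/5 ft/s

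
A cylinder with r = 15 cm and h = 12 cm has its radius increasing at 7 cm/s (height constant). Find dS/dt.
588π cm²/s

S = 2πrh + 2πr² (lateral + bases)
dS/dt = (2πh + 4πr)·dr/dt = (2π·12 + 4π·15)·7
= 588π cm²/s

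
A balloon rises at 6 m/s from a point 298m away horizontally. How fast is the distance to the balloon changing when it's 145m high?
870√109829/109829 ≈ 2.625 m/s

z² = 298² + y²
z = √(298² + 145²) = √109829
dz/dt = y/z · dy/dt = 145/√109829 · 6 = 870√109829/109829 ≈ 2.625 m/s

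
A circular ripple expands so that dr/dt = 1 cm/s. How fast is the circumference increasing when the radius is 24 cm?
2π cm/s

C = 2πr
dC/dt = 2π · dr/dt = 2π · 1 = 2π cm/s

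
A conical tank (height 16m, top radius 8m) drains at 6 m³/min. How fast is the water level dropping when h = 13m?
24/(169π) ≈ 0.0452 m/min

r/h = 8/16, so r = (1/2)h
V = (1/3)πr²h = (1/3)π((1/2)h)²h = (1/12)πh³
dV/dh = (1/4)πh²
dh/dt = (dV/dt)/(dV/dh) = -6/((1/4)π·13²) = -24/(169π) m/min
The level is dropping at 24/(169π) ≈ 0.0452 m/min.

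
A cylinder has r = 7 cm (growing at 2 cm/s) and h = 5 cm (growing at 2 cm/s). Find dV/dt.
238π cm³/s

V = πr²h
dV/dt = 2πrh·dr/dt + πr²·dh/dt
= 2π(7)(5)(2) + π(7)²(2)
= 238π cm³/s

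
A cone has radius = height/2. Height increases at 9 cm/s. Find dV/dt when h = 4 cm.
36π cm³/s

V = (1/3)π(h/2)²h = πh³/12
dV/dt = πh²/4 · 9
At h = 4: dV/dt = 36π cm³/s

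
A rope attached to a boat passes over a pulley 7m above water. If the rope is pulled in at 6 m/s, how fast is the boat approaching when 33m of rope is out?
99√65/130 ≈ 6.14 m/s

rope² = x² + 7²
x = √(33² - 7²) = 4√65
dx/dt = (rope/x) · d(rope)/dt = (33/(4√65)) · (-6) = -99√65/130 m/s
The boat approaches at 99√65/130 ≈ 6.14 m/s.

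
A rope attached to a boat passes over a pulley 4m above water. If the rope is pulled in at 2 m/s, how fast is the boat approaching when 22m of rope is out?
22√13/39 ≈ 2.034 m/s

rope² = x² + 4²
x = √(22² - 4²) = 6√13
dx/dt = (rope/x) · d(rope)/dt = (22/(6√13)) · (-2) = -22√13/39 m/s
The boat approaches at 22√13/39 ≈ 2.034 m/s.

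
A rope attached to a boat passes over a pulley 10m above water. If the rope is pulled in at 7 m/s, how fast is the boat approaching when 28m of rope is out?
98√19/57 ≈ 7.494 m/s

rope² = x² + 10²
x = √(28² - 10²) = 6√19
dx/dt = (rope/x) · d(rope)/dt = (28/(6√19)) · (-7) = -98√19/57 m/s
The boat approaches at 98√19/57 ≈ 7.494 m/s.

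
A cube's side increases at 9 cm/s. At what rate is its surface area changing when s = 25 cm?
2700 cm²/s

A = 6s²
dA/dt = 12s · ds/dt = 12·25·9 = 2700 cm²/s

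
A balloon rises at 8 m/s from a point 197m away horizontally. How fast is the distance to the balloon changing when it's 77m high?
308√44738/22369 ≈ 2.912 m/s

z² = 197² + y²
z = √(197² + 77²) = √44738
dz/dt = y/z · dy/dt = 77/√44738 · 8 = 308√44738/22369 ≈ 2.912 m/s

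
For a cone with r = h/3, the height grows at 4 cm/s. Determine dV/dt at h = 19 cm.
1444π/9 cm³/s

V = (1/3)π(h/3)²h = πh³/27
dV/dt = πh²/9 · 4
At h = 19: dV/dt = 1444π/9 cm³/s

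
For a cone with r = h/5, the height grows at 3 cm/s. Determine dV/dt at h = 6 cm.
108π/25 cm³/s

V = (1/3)π(h/5)²h = πh³/75
dV/dt = πh²/25 · 3
At h = 6: dV/dt = 108π/25 cm³/s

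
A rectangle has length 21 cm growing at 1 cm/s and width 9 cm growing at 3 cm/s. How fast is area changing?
72 cm²/s

A = lw
dA/dt = w·dl/dt + l·dw/dt = 9·1 + 21·3 = 72 cm²/s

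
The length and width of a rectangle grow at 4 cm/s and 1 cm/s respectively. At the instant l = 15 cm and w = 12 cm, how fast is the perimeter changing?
10 cm/s

P = 2(l + w)
dP/dt = 2(dl/dt + dw/dt) = 2(4 + 1) = 10 cm/s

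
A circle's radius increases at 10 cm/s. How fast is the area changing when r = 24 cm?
480π cm²/s

A = πr²
dA/dt = 2πr · dr/dt = 2π(24)(10) = 480π cm²/s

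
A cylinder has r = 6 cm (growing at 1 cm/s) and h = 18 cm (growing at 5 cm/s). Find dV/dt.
396π cm³/s

V = πr²h
dV/dt = 2πrh·dr/dt + πr²·dh/dt
= 2π(6)(18)(1) + π(6)²(5)
= 396π cm³/s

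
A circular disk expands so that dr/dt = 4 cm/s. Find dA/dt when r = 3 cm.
24π cm²/s

A = πr²
dA/dt = 2πr · dr/dt = 2π(3)(4) = 24π cm²/s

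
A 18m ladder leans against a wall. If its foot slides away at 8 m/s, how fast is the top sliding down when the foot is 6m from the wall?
2√2 ≈ 2.828 m/s

x² + y² = 18²
2x·dx/dt + 2y·dy/dt = 0
dy/dt = -x/y · dx/dt = -6/(12√2) · 8 = -2√2 m/s
The top is descending at 2√2 ≈ 2.828 m/s.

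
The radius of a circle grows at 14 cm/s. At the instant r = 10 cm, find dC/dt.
28π cm/s

C = 2πr
dC/dt = 2π · dr/dt = 2π · 14 = 28π cm/s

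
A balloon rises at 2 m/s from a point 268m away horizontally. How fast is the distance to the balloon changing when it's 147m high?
294√93433/93433 ≈ 0.9618 m/s

z² = 268² + y²
z = √(268² + 147²) = √93433
dz/dt = y/z · dy/dt = 147/√93433 · 2 = 294√93433/93433 ≈ 0.9618 m/s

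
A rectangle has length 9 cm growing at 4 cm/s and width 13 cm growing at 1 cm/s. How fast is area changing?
61 cm²/s

A = lw
dA/dt = w·dl/dt + l·dw/dt = 13·4 + 9·1 = 61 cm²/s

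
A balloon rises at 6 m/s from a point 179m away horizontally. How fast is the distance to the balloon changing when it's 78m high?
468√61/1525 ≈ 2.397 m/s

z² = 179² + y²
z = √(179² + 78²) = 25√61
dz/dt = y/z · dy/dt = 78/(25√61) · 6 = 468√61/1525 ≈ 2.397 m/s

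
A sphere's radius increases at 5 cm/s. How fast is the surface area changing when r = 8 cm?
320π cm²/s

S = 4πr²
dS/dt = dS/dr · dr/dt = 8πr · 5
At r = 8: dS/dt = 320π cm²/s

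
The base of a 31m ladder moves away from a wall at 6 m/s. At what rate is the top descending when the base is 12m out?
72√817/817 ≈ 2.519 m/s

x² + y² = 31²
2x·dx/dt + 2y·dy/dt = 0
dy/dt = -x/y · dx/dt = -12/√817 · 6 = -72√817/817 m/s
The top is descending at 72√817/817 ≈ 2.519 m/s.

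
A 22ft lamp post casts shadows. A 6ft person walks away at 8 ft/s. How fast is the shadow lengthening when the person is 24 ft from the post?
3 ft/s

By similar triangles: 22/(x+s) = 6/s
Solving: s = 6x/16
ds/dt = 6/16 · dx/dt = 3/8 · 8 = 3 ft/s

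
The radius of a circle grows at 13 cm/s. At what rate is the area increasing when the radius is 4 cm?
104π cm²/s

A = πr²
dA/dt = 2πr · dr/dt = 2π(4)(13) = 104π cm²/s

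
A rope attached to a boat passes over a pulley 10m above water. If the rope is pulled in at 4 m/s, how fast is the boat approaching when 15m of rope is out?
12√5/5 ≈ 5.367 m/s

rope² = x² + 10²
x = √(15² - 10²) = 5√5
dx/dt = (rope/x) · d(rope)/dt = (15/(5√5)) · (-4) = -12√5/5 m/s
The boat approaches at 12√5/5 ≈ 5.367 m/s.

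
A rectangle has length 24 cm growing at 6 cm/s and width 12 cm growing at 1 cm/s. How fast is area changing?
96 cm²/s

A = lw
dA/dt = w·dl/dt + l·dw/dt = 12·6 + 24·1 = 96 cm²/s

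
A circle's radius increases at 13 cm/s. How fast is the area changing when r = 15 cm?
390π cm²/s

A = πr²
dA/dt = 2πr · dr/dt = 2π(15)(13) = 390π cm²/s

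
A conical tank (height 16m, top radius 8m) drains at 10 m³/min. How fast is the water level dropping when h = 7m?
40/(49π) ≈ 0.2598 m/min

r/h = 8/16, so r = (1/2)h
V = (1/3)πr²h = (1/3)π((1/2)h)²h = (1/12)πh³
dV/dh = (1/4)πh²
dh/dt = (dV/dt)/(dV/dh) = -10/((1/4)π·7²) = -40/(49π) m/min
The level is dropping at 40/(49π) ≈ 0.2598 m/min.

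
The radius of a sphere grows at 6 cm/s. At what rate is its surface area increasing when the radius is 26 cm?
1248π cm²/s

S = 4πr²
dS/dt = dS/dr · dr/dt = 8πr · 6
At r = 26: dS/dt = 1248π cm²/s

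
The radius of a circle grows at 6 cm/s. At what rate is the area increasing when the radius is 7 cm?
84π cm²/s

A = πr²
dA/dt = 2πr · dr/dt = 2π(7)(6) = 84π cm²/s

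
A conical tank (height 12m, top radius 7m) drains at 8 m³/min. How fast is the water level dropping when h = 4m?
72/(49π) ≈ 0.4677 m/min

r/h = 7/12, so r = (7/12)h
V = (1/3)πr²h = (1/3)π((7/12)h)²h = (49/432)πh³
dV/dh = (49/144)πh²
dh/dt = (dV/dt)/(dV/dh) = -8/((49/144)π·4²) = -72/(49π) m/min
The level is dropping at 72/(49π) ≈ 0.4677 m/min.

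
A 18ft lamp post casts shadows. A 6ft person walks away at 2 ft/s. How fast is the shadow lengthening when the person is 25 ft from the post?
1 ft/s

By similar triangles: 18/(x+s) = 6/s
Solving: s = 6x/12
ds/dt = 6/12 · dx/dt = 1/2 · 2 = 1 ft/s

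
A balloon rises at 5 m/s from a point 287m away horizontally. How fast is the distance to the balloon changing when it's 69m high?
69√87130/17426 ≈ 1.169 m/s

z² = 287² + y²
z = √(287² + 69²) = √87130
dz/dt = y/z · dy/dt = 69/√87130 · 5 = 69√87130/17426 ≈ 1.169 m/s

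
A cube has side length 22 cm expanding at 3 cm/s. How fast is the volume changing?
4356 cm³/s

V = s³
dV/dt = 3s² · ds/dt = 3·22²·3 = 4356 cm³/s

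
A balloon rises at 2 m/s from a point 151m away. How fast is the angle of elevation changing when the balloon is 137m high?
0.007265 rad/s

tan(θ) = y/151
sec²(θ) · dθ/dt = (1/151) · dy/dt
dθ/dt = cos²(θ)/151 · 2 = 151/(151² + 137²) · 2
dθ/dt = 0.007265 rad/s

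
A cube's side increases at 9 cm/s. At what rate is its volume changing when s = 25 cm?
16875 cm³/s

V = s³
dV/dt = 3s² · ds/dt = 3·25²·9 = 16875 cm³/s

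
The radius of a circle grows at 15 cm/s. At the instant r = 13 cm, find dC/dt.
30π cm/s

C = 2πr
dC/dt = 2π · dr/dt = 2π · 15 = 30π cm/s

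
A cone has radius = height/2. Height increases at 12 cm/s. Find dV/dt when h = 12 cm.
432π cm³/s

V = (1/3)π(h/2)²h = πh³/12
dV/dt = πh²/4 · 12
At h = 12: dV/dt = 432π cm³/s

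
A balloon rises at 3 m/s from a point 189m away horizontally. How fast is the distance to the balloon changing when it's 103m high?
309√46330/46330 ≈ 1.436 m/s

z² = 189² + y²
z = √(189² + 103²) = √46330
dz/dt = y/z · dy/dt = 103/√46330 · 3 = 309√46330/46330 ≈ 1.436 m/s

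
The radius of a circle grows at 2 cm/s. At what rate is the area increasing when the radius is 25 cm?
100π cm²/s

A = πr²
dA/dt = 2πr · dr/dt = 2π(25)(2) = 100π cm²/s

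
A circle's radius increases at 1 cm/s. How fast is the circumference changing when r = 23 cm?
2π cm/s

C = 2πr
dC/dt = 2π · dr/dt = 2π · 1 = 2π cm/s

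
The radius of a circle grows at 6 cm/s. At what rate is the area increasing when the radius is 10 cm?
120π cm²/s

A = πr²
dA/dt = 2πr · dr/dt = 2π(10)(6) = 120π cm²/s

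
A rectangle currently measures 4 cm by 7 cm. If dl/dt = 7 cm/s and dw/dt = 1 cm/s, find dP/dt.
16 cm/s

P = 2(l + w)
dP/dt = 2(dl/dt + dw/dt) = 2(7 + 1) = 16 cm/s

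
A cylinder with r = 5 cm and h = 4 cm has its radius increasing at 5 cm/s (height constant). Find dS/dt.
140π cm²/s

S = 2πrh + 2πr² (lateral + bases)
dS/dt = (2πh + 4πr)·dr/dt = (2π·4 + 4π·5)·5
= 140π cm²/s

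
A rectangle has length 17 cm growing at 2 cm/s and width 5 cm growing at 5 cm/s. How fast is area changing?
95 cm²/s

A = lw
dA/dt = w·dl/dt + l·dw/dt = 5·2 + 17·5 = 95 cm²/s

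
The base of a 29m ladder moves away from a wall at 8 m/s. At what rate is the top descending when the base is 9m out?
18√190/95 ≈ 2.612 m/s

x² + y² = 29²
2x·dx/dt + 2y·dy/dt = 0
dy/dt = -x/y · dx/dt = -9/(2√190) · 8 = -18√190/95 m/s
The top is descending at 18√190/95 ≈ 2.612 m/s.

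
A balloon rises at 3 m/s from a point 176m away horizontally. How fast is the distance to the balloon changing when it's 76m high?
57√2297/2297 ≈ 1.189 m/s

z² = 176² + y²
z = √(176² + 76²) = 4√2297
dz/dt = y/z · dy/dt = 76/(4√2297) · 3 = 57√2297/2297 ≈ 1.189 m/s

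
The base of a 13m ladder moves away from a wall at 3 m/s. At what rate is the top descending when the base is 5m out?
5/4 = 1.25 m/s

x² + y² = 13²
2x·dx/dt + 2y·dy/dt = 0
dy/dt = -x/y · dx/dt = -5/12 · 3 = -5/4 m/s
The top is descending at 5/4 = 1.25 m/s.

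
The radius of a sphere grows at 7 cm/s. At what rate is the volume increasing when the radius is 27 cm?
20412π cm³/s

V = (4/3)πr³
dV/dt = dV/dr · dr/dt = 4πr² · 7
At r = 27: dV/dt = 20412π cm³/s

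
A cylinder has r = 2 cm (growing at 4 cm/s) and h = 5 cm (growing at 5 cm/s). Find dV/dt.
100π cm³/s

V = πr²h
dV/dt = 2πrh·dr/dt + πr²·dh/dt
= 2π(2)(5)(4) + π(2)²(5)
= 100π cm³/s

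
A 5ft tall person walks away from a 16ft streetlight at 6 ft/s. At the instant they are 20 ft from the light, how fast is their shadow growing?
30/11 ft/s

By similar triangles: 16/(x+s) = 5/s
Solving: s = 5x/11
ds/dt = 5/11 · dx/dt = 5/11 · 6 = 30/11 ft/s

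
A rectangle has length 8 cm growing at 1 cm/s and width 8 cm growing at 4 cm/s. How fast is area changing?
40 cm²/s

A = lw
dA/dt = w·dl/dt + l·dw/dt = 8·1 + 8·4 = 40 cm²/s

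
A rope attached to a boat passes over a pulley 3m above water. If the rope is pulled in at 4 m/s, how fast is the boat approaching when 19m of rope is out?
19√22/22 ≈ 4.051 m/s

rope² = x² + 3²
x = √(19² - 3²) = 4√22
dx/dt = (rope/x) · d(rope)/dt = (19/(4√22)) · (-4) = -19√22/22 m/s
The boat approaches at 19√22/22 ≈ 4.051 m/s.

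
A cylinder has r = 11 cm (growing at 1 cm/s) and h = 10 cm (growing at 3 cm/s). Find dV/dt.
583π cm³/s

V = πr²h
dV/dt = 2πrh·dr/dt + πr²·dh/dt
= 2π(11)(10)(1) + π(11)²(3)
= 583π cm³/s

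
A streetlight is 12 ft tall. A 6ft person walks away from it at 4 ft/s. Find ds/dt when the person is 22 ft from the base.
4 ft/s

By similar triangles: 12/(x+s) = 6/s
Solving: s = 6x/6
ds/dt = 6/6 · dx/dt = 1 · 4 = 4 ft/s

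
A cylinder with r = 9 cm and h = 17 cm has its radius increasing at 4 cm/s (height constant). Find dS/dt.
280π cm²/s

S = 2πrh + 2πr² (lateral + bases)
dS/dt = (2πh + 4πr)·dr/dt = (2π·17 + 4π·9)·4
= 280π cm²/s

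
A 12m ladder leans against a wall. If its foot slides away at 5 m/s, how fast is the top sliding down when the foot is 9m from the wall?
15√7/7 ≈ 5.669 m/s

x² + y² = 12²
2x·dx/dt + 2y·dy/dt = 0
dy/dt = -x/y · dx/dt = -9/(3√7) · 5 = -15√7/7 m/s
The top is descending at 15√7/7 ≈ 5.669 m/s.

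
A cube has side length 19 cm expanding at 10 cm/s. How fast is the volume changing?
10830 cm³/s

V = s³
dV/dt = 3s² · ds/dt = 3·19²·10 = 10830 cm³/s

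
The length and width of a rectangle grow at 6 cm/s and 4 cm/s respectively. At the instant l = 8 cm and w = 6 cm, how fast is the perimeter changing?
20 cm/s

P = 2(l + w)
dP/dt = 2(dl/dt + dw/dt) = 2(6 + 4) = 20 cm/s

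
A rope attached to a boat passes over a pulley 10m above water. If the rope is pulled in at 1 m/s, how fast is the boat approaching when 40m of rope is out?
4√15/15 ≈ 1.033 m/s

rope² = x² + 10²
x = √(40² - 10²) = 10√15
dx/dt = (rope/x) · d(rope)/dt = (40/(10√15)) · (-1) = -4√15/15 m/s
The boat approaches at 4√15/15 ≈ 1.033 m/s.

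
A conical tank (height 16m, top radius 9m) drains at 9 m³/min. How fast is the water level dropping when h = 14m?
64/(441π) ≈ 0.04619 m/min

r/h = 9/16, so r = (9/16)h
V = (1/3)πr²h = (1/3)π((9/16)h)²h = (27/256)πh³
dV/dh = (81/256)πh²
dh/dt = (dV/dt)/(dV/dh) = -9/((81/256)π·14²) = -64/(441π) m/min
The level is dropping at 64/(441π) ≈ 0.04619 m/min.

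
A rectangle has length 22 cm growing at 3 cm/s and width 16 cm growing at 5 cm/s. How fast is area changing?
158 cm²/s

A = lw
dA/dt = w·dl/dt + l·dw/dt = 16·3 + 22·5 = 158 cm²/s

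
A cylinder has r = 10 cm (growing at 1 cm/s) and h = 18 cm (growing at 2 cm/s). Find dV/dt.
560π cm³/s

V = πr²h
dV/dt = 2πrh·dr/dt + πr²·dh/dt
= 2π(10)(18)(1) + π(10)²(2)
= 560π cm³/s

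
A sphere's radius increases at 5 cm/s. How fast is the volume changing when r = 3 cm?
180π cm³/s

V = (4/3)πr³
dV/dt = dV/dr · dr/dt = 4πr² · 5
At r = 3: dV/dt = 180π cm³/s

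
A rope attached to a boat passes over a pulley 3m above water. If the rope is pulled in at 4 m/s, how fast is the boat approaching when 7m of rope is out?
7√10/5 ≈ 4.427 m/s

rope² = x² + 3²
x = √(7² - 3²) = 2√10
dx/dt = (rope/x) · d(rope)/dt = (7/(2√10)) · (-4) = -7√10/5 m/s
The boat approaches at 7√10/5 ≈ 4.427 m/s.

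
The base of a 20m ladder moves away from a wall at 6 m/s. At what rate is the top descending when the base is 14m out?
14√51/17 ≈ 5.881 m/s

x² + y² = 20²
2x·dx/dt + 2y·dy/dt = 0
dy/dt = -x/y · dx/dt = -14/(2√51) · 6 = -14√51/17 m/s
The top is descending at 14√51/17 ≈ 5.881 m/s.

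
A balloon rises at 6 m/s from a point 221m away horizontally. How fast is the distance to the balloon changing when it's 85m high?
15√194/97 ≈ 2.154 m/s

z² = 221² + y²
z = √(221² + 85²) = 17√194
dz/dt = y/z · dy/dt = 85/(17√194) · 6 = 15√194/97 ≈ 2.154 m/s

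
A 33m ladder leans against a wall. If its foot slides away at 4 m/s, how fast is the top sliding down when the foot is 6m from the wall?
8√13/39 ≈ 0.7396 m/s

x² + y² = 33²
2x·dx/dt + 2y·dy/dt = 0
dy/dt = -x/y · dx/dt = -6/(9√13) · 4 = -8√13/39 m/s
The top is descending at 8√13/39 ≈ 0.7396 m/s.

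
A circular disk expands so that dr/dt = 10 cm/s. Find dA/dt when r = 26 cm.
520π cm²/s

A = πr²
dA/dt = 2πr · dr/dt = 2π(26)(10) = 520π cm²/s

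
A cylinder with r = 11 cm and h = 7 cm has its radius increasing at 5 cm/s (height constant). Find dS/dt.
290π cm²/s

S = 2πrh + 2πr² (lateral + bases)
dS/dt = (2πh + 4πr)·dr/dt = (2π·7 + 4π·11)·5
= 290π cm²/s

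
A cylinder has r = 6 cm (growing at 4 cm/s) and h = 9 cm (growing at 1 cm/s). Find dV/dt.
468π cm³/s

V = πr²h
dV/dt = 2πrh·dr/dt + πr²·dh/dt
= 2π(6)(9)(4) + π(6)²(1)
= 468π cm³/s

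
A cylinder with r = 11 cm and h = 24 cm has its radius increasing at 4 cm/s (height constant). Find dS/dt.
368π cm²/s

S = 2πrh + 2πr² (lateral + bases)
dS/dt = (2πh + 4πr)·dr/dt = (2π·24 + 4π·11)·4
= 368π cm²/s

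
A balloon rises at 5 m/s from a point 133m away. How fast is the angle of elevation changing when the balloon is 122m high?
0.020416 rad/s

tan(θ) = y/133
sec²(θ) · dθ/dt = (1/133) · dy/dt
dθ/dt = cos²(θ)/133 · 5 = 133/(133² + 122²) · 5
dθ/dt = 0.020416 rad/s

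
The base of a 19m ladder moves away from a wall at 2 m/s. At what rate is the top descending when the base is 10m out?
20√29/87 ≈ 1.238 m/s

x² + y² = 19²
2x·dx/dt + 2y·dy/dt = 0
dy/dt = -x/y · dx/dt = -10/(3√29) · 2 = -20√29/87 m/s
The top is descending at 20√29/87 ≈ 1.238 m/s.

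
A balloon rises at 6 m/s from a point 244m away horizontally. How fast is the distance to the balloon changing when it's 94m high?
282√17093/17093 ≈ 2.157 m/s

z² = 244² + y²
z = √(244² + 94²) = 2√17093
dz/dt = y/z · dy/dt = 94/(2√17093) · 6 = 282√17093/17093 ≈ 2.157 m/s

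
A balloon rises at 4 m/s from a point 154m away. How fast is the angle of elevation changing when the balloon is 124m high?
0.015758 rad/s

tan(θ) = y/154
sec²(θ) · dθ/dt = (1/154) · dy/dt
dθ/dt = cos²(θ)/154 · 4 = 154/(154² + 124²) · 4
dθ/dt = 0.015758 rad/s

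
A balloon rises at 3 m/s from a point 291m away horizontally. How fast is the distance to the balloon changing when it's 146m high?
438√105997/105997 ≈ 1.345 m/s

z² = 291² + y²
z = √(291² + 146²) = √105997
dz/dt = y/z · dy/dt = 146/√105997 · 3 = 438√105997/105997 ≈ 1.345 m/s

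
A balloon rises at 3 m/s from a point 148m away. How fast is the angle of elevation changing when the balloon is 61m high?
0.017327 rad/s

tan(θ) = y/148
sec²(θ) · dθ/dt = (1/148) · dy/dt
dθ/dt = cos²(θ)/148 · 3 = 148/(148² + 61²) · 3
dθ/dt = 0.017327 rad/s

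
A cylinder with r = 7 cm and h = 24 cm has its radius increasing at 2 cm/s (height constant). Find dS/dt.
152π cm²/s

S = 2πrh + 2πr² (lateral + bases)
dS/dt = (2πh + 4πr)·dr/dt = (2π·24 + 4π·7)·2
= 152π cm²/s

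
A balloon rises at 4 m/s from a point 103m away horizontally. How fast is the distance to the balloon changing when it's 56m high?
224√13745/13745 ≈ 1.911 m/s

z² = 103² + y²
z = √(103² + 56²) = √13745
dz/dt = y/z · dy/dt = 56/√13745 · 4 = 224√13745/13745 ≈ 1.911 m/s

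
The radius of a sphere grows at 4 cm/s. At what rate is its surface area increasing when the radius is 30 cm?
960π cm²/s

S = 4πr²
dS/dt = dS/dr · dr/dt = 8πr · 4
At r = 30: dS/dt = 960π cm²/s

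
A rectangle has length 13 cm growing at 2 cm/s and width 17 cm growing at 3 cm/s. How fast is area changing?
73 cm²/s

A = lw
dA/dt = w·dl/dt + l·dw/dt = 17·2 + 13·3 = 73 cm²/s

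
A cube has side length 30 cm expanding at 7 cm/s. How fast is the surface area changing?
2520 cm²/s

A = 6s²
dA/dt = 12s · ds/dt = 12·30·7 = 2520 cm²/s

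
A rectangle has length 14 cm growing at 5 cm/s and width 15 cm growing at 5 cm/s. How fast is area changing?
145 cm²/s

A = lw
dA/dt = w·dl/dt + l·dw/dt = 15·5 + 14·5 = 145 cm²/s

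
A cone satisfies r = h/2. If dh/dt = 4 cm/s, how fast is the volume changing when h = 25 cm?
625π cm³/s

V = (1/3)π(h/2)²h = πh³/12
dV/dt = πh²/4 · 4
At h = 25: dV/dt = 625π cm³/s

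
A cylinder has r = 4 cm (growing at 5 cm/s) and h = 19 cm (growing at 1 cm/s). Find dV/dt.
776π cm³/s

V = πr²h
dV/dt = 2πrh·dr/dt + πr²·dh/dt
= 2π(4)(19)(5) + π(4)²(1)
= 776π cm³/s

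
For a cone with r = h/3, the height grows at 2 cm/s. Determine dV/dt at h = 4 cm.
32π/9 cm³/s

V = (1/3)π(h/3)²h = πh³/27
dV/dt = πh²/9 · 2
At h = 4: dV/dt = 32π/9 cm³/s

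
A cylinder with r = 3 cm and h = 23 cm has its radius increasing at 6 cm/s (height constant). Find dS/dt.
348π cm²/s

S = 2πrh + 2πr² (lateral + bases)
dS/dt = (2πh + 4πr)·dr/dt = (2π·23 + 4π·3)·6
= 348π cm²/s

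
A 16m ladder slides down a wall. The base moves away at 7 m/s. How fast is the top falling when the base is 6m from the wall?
21√55/55 ≈ 2.832 m/s

x² + y² = 16²
2x·dx/dt + 2y·dy/dt = 0
dy/dt = -x/y · dx/dt = -6/(2√55) · 7 = -21√55/55 m/s
The top is descending at 21√55/55 ≈ 2.832 m/s.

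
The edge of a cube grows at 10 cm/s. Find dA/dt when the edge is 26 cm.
3120 cm²/s

A = 6s²
dA/dt = 12s · ds/dt = 12·26·10 = 3120 cm²/s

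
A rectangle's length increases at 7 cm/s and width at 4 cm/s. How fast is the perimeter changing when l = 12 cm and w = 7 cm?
22 cm/s

P = 2(l + w)
dP/dt = 2(dl/dt + dw/dt) = 2(7 + 4) = 22 cm/s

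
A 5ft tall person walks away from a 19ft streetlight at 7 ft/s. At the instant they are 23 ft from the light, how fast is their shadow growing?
5/2 ft/s

By similar triangles: 19/(x+s) = 5/s
Solving: s = 5x/14
ds/dt = 5/14 · dx/dt = 5/14 · 7 = 5/2 ft/s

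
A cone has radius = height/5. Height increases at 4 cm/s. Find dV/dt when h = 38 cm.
5776π/25 cm³/s

V = (1/3)π(h/5)²h = πh³/75
dV/dt = πh²/25 · 4
At h = 38: dV/dt = 5776π/25 cm³/s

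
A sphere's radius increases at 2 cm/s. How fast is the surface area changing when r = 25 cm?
400π cm²/s

S = 4πr²
dS/dt = dS/dr · dr/dt = 8πr · 2
At r = 25: dS/dt = 400π cm²/s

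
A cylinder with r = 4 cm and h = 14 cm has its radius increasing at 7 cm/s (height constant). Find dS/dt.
308π cm²/s

S = 2πrh + 2πr² (lateral + bases)
dS/dt = (2πh + 4πr)·dr/dt = (2π·14 + 4π·4)·7
= 308π cm²/s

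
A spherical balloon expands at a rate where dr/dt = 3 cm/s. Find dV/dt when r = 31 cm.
11532π cm³/s

V = (4/3)πr³
dV/dt = dV/dr · dr/dt = 4πr² · 3
At r = 31: dV/dt = 11532π cm³/s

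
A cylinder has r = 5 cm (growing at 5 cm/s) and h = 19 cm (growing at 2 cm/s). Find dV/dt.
1000π cm³/s

V = πr²h
dV/dt = 2πrh·dr/dt + πr²·dh/dt
= 2π(5)(19)(5) + π(5)²(2)
= 1000π cm³/s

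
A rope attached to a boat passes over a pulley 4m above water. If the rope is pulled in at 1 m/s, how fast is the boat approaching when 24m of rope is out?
6√35/35 ≈ 1.014 m/s

rope² = x² + 4²
x = √(24² - 4²) = 4√35
dx/dt = (rope/x) · d(rope)/dt = (24/(4√35)) · (-1) = -6√35/35 m/s
The boat approaches at 6√35/35 ≈ 1.014 m/s.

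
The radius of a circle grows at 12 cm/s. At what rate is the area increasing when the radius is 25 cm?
600π cm²/s

A = πr²
dA/dt = 2πr · dr/dt = 2π(25)(12) = 600π cm²/s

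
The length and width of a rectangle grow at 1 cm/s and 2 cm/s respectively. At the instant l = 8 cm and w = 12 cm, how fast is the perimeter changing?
6 cm/s

P = 2(l + w)
dP/dt = 2(dl/dt + dw/dt) = 2(1 + 2) = 6 cm/s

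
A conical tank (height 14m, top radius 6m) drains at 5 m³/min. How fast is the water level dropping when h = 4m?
245/(144π) ≈ 0.5416 m/min

r/h = 6/14, so r = (3/7)h
V = (1/3)πr²h = (1/3)π((3/7)h)²h = (3/49)πh³
dV/dh = (9/49)πh²
dh/dt = (dV/dt)/(dV/dh) = -5/((9/49)π·4²) = -245/(144π) m/min
The level is dropping at 245/(144π) ≈ 0.5416 m/min.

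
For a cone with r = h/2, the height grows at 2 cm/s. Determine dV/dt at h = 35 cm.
1225π/2 cm³/s

V = (1/3)π(h/2)²h = πh³/12
dV/dt = πh²/4 · 2
At h = 35: dV/dt = 1225π/2 cm³/s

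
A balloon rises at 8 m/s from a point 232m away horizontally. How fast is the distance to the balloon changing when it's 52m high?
104√3533/3533 ≈ 1.75 m/s

z² = 232² + y²
z = √(232² + 52²) = 4√3533
dz/dt = y/z · dy/dt = 52/(4√3533) · 8 = 104√3533/3533 ≈ 1.75 m/s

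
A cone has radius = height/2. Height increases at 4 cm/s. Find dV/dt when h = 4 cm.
16π cm³/s

V = (1/3)π(h/2)²h = πh³/12
dV/dt = πh²/4 · 4
At h = 4: dV/dt = 16π cm³/s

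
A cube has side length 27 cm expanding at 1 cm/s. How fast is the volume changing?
2187 cm³/s

V = s³
dV/dt = 3s² · ds/dt = 3·27²·1 = 2187 cm³/s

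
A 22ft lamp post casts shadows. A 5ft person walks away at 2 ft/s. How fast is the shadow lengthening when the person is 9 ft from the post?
10/17 ft/s

By similar triangles: 22/(x+s) = 5/s
Solving: s = 5x/17
ds/dt = 5/17 · dx/dt = 5/17 · 2 = 10/17 ft/s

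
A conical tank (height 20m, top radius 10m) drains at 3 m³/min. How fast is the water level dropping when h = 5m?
12/(25π) ≈ 0.1528 m/min

r/h = 10/20, so r = (1/2)h
V = (1/3)πr²h = (1/3)π((1/2)h)²h = (1/12)πh³
dV/dh = (1/4)πh²
dh/dt = (dV/dt)/(dV/dh) = -3/((1/4)π·5²) = -12/(25π) m/min
The level is dropping at 12/(25π) ≈ 0.1528 m/min.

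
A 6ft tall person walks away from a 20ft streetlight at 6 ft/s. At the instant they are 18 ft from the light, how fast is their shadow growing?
18/7 ft/s

By similar triangles: 20/(x+s) = 6/s
Solving: s = 6x/14
ds/dt = 6/14 · dx/dt = 3/7 · 6 = 18/7 ft/s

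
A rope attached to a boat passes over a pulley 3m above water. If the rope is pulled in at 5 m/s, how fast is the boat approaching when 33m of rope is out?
11√30/12 ≈ 5.021 m/s

rope² = x² + 3²
x = √(33² - 3²) = 6√30
dx/dt = (rope/x) · d(rope)/dt = (33/(6√30)) · (-5) = -11√30/12 m/s
The boat approaches at 11√30/12 ≈ 5.021 m/s.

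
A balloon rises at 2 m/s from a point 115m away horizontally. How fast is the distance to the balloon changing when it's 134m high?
268√31181/31181 ≈ 1.518 m/s

z² = 115² + y²
z = √(115² + 134²) = √31181
dz/dt = y/z · dy/dt = 134/√31181 · 2 = 268√31181/31181 ≈ 1.518 m/s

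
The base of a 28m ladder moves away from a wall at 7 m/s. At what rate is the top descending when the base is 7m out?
7√15/15 ≈ 1.807 m/s

x² + y² = 28²
2x·dx/dt + 2y·dy/dt = 0
dy/dt = -x/y · dx/dt = -7/(7√15) · 7 = -7√15/15 m/s
The top is descending at 7√15/15 ≈ 1.807 m/s.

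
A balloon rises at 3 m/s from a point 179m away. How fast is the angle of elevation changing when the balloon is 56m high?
0.015266 rad/s

tan(θ) = y/179
sec²(θ) · dθ/dt = (1/179) · dy/dt
dθ/dt = cos²(θ)/179 · 3 = 179/(179² + 56²) · 3
dθ/dt = 0.015266 rad/s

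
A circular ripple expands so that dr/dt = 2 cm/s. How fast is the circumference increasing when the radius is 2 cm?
4π cm/s

C = 2πr
dC/dt = 2π · dr/dt = 2π · 2 = 4π cm/s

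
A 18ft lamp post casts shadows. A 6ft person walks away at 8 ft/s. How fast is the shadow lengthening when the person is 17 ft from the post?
4 ft/s

By similar triangles: 18/(x+s) = 6/s
Solving: s = 6x/12
ds/dt = 6/12 · dx/dt = 1/2 · 8 = 4 ft/s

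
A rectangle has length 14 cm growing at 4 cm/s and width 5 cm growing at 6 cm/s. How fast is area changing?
104 cm²/s

A = lw
dA/dt = w·dl/dt + l·dw/dt = 5·4 + 14·6 = 104 cm²/s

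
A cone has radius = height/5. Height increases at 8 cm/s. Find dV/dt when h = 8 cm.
512π/25 cm³/s

V = (1/3)π(h/5)²h = πh³/75
dV/dt = πh²/25 · 8
At h = 8: dV/dt = 512π/25 cm³/s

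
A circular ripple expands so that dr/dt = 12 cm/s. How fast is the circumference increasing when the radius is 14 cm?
24π cm/s

C = 2πr
dC/dt = 2π · dr/dt = 2π · 12 = 24π cm/s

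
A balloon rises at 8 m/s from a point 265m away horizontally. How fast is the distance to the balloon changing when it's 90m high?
144√3133/3133 ≈ 2.573 m/s

z² = 265² + y²
z = √(265² + 90²) = 5√3133
dz/dt = y/z · dy/dt = 90/(5√3133) · 8 = 144√3133/3133 ≈ 2.573 m/s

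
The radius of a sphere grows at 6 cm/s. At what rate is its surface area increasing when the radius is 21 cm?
1008π cm²/s

S = 4πr²
dS/dt = dS/dr · dr/dt = 8πr · 6
At r = 21: dS/dt = 1008π cm²/s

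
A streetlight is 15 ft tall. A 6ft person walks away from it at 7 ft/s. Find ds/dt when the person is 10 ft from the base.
14/3 ft/s

By similar triangles: 15/(x+s) = 6/s
Solving: s = 6x/9
ds/dt = 6/9 · dx/dt = 2/3 · 7 = 14/3 ft/s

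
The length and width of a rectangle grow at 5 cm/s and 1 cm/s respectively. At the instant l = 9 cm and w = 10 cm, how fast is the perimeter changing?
12 cm/s

P = 2(l + w)
dP/dt = 2(dl/dt + dw/dt) = 2(5 + 1) = 12 cm/s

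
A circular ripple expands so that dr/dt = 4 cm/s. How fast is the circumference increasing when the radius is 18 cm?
8π cm/s

C = 2πr
dC/dt = 2π · dr/dt = 2π · 4 = 8π cm/s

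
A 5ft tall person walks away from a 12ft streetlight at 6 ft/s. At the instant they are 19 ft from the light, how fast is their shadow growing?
30/7 ft/s

By similar triangles: 12/(x+s) = 5/s
Solving: s = 5x/7
ds/dt = 5/7 · dx/dt = 5/7 · 6 = 30/7 ft/s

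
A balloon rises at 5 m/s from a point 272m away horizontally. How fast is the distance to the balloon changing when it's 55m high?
275√77009/77009 ≈ 0.991 m/s

z² = 272² + y²
z = √(272² + 55²) = √77009
dz/dt = y/z · dy/dt = 55/√77009 · 5 = 275√77009/77009 ≈ 0.991 m/s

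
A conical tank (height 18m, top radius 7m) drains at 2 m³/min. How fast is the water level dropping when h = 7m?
648/(2401π) ≈ 0.08591 m/min

r/h = 7/18, so r = (7/18)h
V = (1/3)πr²h = (1/3)π((7/18)h)²h = (49/972)πh³
dV/dh = (49/324)πh²
dh/dt = (dV/dt)/(dV/dh) = -2/((49/324)π·7²) = -648/(2401π) m/min
The level is dropping at 648/(2401π) ≈ 0.08591 m/min.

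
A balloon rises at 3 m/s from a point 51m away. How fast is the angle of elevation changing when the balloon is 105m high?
0.011229 rad/s

tan(θ) = y/51
sec²(θ) · dθ/dt = (1/51) · dy/dt
dθ/dt = cos²(θ)/51 · 3 = 51/(51² + 105²) · 3
dθ/dt = 0.011229 rad/s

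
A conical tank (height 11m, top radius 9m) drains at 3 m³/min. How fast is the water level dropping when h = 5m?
121/(675π) ≈ 0.05706 m/min

r/h = 9/11, so r = (9/11)h
V = (1/3)πr²h = (1/3)π((9/11)h)²h = (27/121)πh³
dV/dh = (81/121)πh²
dh/dt = (dV/dt)/(dV/dh) = -3/((81/121)π·5²) = -121/(675π) m/min
The level is dropping at 121/(675π) ≈ 0.05706 m/min.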